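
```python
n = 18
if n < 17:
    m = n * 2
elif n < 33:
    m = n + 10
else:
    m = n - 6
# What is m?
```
Trace:
  n=18
  n=18, m=28

Final answer: 28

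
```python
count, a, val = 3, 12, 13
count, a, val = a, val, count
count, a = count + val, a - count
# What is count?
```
Trace:
  count=3, a=12, val=13
  count=12, a=13, val=3
  count=15, a=1, val=3

Final answer: 15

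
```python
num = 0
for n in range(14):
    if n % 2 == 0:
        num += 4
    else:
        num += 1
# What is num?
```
Trace:
  num=0
  num=4, n=0
  num=5, n=1
  num=9, n=2
  num=10, n=3
  num=14, n=4
  num=15, n=5
  num=19, n=6
  num=20, n=7
  num=24, n=8
  num=25, n=9
  num=29, n=10
  num=30, n=11
  num=34, n=12
  num=35, n=13

Final answer: 35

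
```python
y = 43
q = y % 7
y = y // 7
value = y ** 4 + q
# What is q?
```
Trace:
  y=43
  y=43, q=1
  y=6, q=1
  y=6, q=1, value=1297

Final answer: 1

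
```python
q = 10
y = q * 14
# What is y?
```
Trace:
  q=10
  q=10, y=140

Final answer: 140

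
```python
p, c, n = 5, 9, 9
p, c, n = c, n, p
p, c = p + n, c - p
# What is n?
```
Trace:
  p=5, c=9, n=9
  p=9, c=9, n=5
  p=14, c=0, n=5

Final answer: 5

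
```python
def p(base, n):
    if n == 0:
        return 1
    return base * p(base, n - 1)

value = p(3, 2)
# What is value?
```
Call trace:
p(base=3, n=2)
  p(base=3, n=1)
    p(base=3, n=0)
    -> return 1
  -> return 3
-> return 9

Final answer: 9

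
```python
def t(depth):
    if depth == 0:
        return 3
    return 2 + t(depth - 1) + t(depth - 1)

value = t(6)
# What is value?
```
Call trace (a repeated sub-call is expanded the first time; later identical calls just restate its return value):
t(depth=6)
  t(depth=5)
    t(depth=4)
      t(depth=3)
        t(depth=2)
          t(depth=1)
            t(depth=0)
            -> return 3
            t(depth=0)
            -> return 3
          -> return 8
          t(depth=1) -> return 8  (same call as traced above)
        -> return 18
        t(depth=2) -> return 18  (same call as traced above)
      -> return 38
      t(depth=3) -> return 38  (same call as traced above)
    -> return 78
    t(depth=4) -> return 78  (same call as traced above)
  -> return 158
  t(depth=5) -> return 158  (same call as traced above)
-> return 318

Final answer: 318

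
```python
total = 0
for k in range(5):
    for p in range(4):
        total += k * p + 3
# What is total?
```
Trace:
  total=0
  total=3, k=0, p=0
  total=6, k=0, p=1
  total=9, k=0, p=2
  total=12, k=0, p=3
  total=15, k=1, p=0
  total=19, k=1, p=1
  total=24, k=1, p=2
  total=30, k=1, p=3
  total=33, k=2, p=0
  total=38, k=2, p=1
  total=45, k=2, p=2
  total=54, k=2, p=3
  total=57, k=3, p=0
  total=63, k=3, p=1
  total=72, k=3, p=2
  total=84, k=3, p=3
  total=87, k=4, p=0
  total=94, k=4, p=1
  total=105, k=4, p=2
  total=120, k=4, p=3

Final answer: 120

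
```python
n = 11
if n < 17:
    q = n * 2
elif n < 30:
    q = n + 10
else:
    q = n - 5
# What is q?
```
Trace:
  n=11
  n=11, q=22

Final answer: 22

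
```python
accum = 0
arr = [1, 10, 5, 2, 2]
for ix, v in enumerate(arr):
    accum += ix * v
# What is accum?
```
Trace:
  accum=0
  accum=0, ix=0, v=1
  accum=10, ix=1, v=10
  accum=20, ix=2, v=5
  accum=26, ix=3, v=2
  accum=34, ix=4, v=2

Final answer: 34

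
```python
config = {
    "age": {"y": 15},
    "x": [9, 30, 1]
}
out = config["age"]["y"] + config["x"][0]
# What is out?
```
Trace:
  config={'age': {'y': 15}, 'x': [9, 30, 1]}
  config={'age': {'y': 15}, 'x': [9, 30, 1]}, out=24

Final answer: 24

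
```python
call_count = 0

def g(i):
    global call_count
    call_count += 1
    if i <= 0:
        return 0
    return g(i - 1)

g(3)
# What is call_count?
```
Call trace:
g(i=3)
  g(i=2)
    g(i=1)
      g(i=0)
      -> return 0
    -> return 0
  -> return 0
-> return 0

call_count is incremented once per call. g is entered once for each i = 3, 2, 1, 0 (the i <= 0 call returns without recursing), i.e. 3 + 1 calls.
call_count = 4

Final answer: 4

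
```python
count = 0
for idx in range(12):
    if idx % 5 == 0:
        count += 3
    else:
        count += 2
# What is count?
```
Trace:
  count=0
  count=3, idx=0
  count=5, idx=1
  count=7, idx=2
  count=9, idx=3
  count=11, idx=4
  count=14, idx=5
  count=16, idx=6
  count=18, idx=7
  count=20, idx=8
  count=22, idx=9
  count=25, idx=10
  count=27, idx=11

Final answer: 27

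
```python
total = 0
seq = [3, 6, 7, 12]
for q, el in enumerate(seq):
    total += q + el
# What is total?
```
Trace:
  total=0
  total=3, q=0, el=3
  total=10, q=1, el=6
  total=19, q=2, el=7
  total=34, q=3, el=12

Final answer: 34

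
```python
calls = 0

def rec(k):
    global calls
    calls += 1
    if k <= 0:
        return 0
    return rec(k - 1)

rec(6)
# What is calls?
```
Call trace:
rec(k=6)
  rec(k=5)
    rec(k=4)
      rec(k=3)
        rec(k=2)
          rec(k=1)
            rec(k=0)
            -> return 0
          -> return 0
        -> return 0
      -> return 0
    -> return 0
  -> return 0
-> return 0

calls is incremented once per call. rec is entered once for each k = 6, 5, 4, 3, 2, 1, 0 (the k <= 0 call returns without recursing), i.e. 6 + 1 calls.
calls = 7

Final answer: 7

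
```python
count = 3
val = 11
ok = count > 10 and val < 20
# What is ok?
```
Trace:
  count=3
  count=3, val=11
  count=3, val=11, ok=False

Final answer: False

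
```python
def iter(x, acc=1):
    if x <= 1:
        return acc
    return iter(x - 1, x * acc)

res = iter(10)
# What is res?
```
Call trace:
iter(x=10, acc=1)
  iter(x=9, acc=10)
    iter(x=8, acc=90)
      iter(x=7, acc=720)
        iter(x=6, acc=5040)
          iter(x=5, acc=30240)
            iter(x=4, acc=151200)
              iter(x=3, acc=604800)
                iter(x=2, acc=1814400)
                  iter(x=1, acc=3628800)
                  -> return 3628800
                -> return 3628800
              -> return 3628800
            -> return 3628800
          -> return 3628800
        -> return 3628800
      -> return 3628800
    -> return 3628800
  -> return 3628800
-> return 3628800

Final answer: 3628800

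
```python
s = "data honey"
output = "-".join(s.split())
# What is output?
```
Trace:
  s='data honey'
  s='data honey', output='data-honey'

Final answer: 'data-honey'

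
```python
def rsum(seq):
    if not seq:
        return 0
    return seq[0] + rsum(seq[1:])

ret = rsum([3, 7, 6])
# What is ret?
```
Call trace:
rsum(seq=[3, 7, 6])
  rsum(seq=[7, 6])
    rsum(seq=[6])
      rsum(seq=[])
      -> return 0
    -> return 6
  -> return 13
-> return 16

Final answer: 16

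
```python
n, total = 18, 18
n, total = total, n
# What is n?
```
Trace:
  n=18, total=18
  n=18, total=18

Final answer: 18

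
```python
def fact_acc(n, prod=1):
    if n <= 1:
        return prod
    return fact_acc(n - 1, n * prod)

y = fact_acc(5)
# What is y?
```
Call trace:
fact_acc(n=5, prod=1)
  fact_acc(n=4, prod=5)
    fact_acc(n=3, prod=20)
      fact_acc(n=2, prod=60)
        fact_acc(n=1, prod=120)
        -> return 120
      -> return 120
    -> return 120
  -> return 120
-> return 120

Final answer: 120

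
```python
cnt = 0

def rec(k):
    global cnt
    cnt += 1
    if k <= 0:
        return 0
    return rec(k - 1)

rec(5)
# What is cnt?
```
Call trace:
rec(k=5)
  rec(k=4)
    rec(k=3)
      rec(k=2)
        rec(k=1)
          rec(k=0)
          -> return 0
        -> return 0
      -> return 0
    -> return 0
  -> return 0
-> return 0

cnt is incremented once per call. rec is entered once for each k = 5, 4, 3, 2, 1, 0 (the k <= 0 call returns without recursing), i.e. 5 + 1 calls.
cnt = 6

Final answer: 6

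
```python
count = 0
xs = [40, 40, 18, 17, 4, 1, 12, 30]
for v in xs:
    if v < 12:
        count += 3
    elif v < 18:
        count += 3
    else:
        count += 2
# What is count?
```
Trace:
  count=0
  count=2, v=40
  count=4, v=40
  count=6, v=18
  count=9, v=17
  count=12, v=4
  count=15, v=1
  count=18, v=12
  count=20, v=30

Final answer: 20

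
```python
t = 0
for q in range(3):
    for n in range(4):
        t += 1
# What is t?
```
Trace:
  t=0
  t=1, q=0, n=0
  t=2, q=0, n=1
  t=3, q=0, n=2
  t=4, q=0, n=3
  t=5, q=1, n=0
  t=6, q=1, n=1
  t=7, q=1, n=2
  t=8, q=1, n=3
  t=9, q=2, n=0
  t=10, q=2, n=1
  t=11, q=2, n=2
  t=12, q=2, n=3

Final answer: 12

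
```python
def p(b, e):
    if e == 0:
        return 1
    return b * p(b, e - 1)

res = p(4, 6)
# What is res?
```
Call trace:
p(b=4, e=6)
  p(b=4, e=5)
    p(b=4, e=4)
      p(b=4, e=3)
        p(b=4, e=2)
          p(b=4, e=1)
            p(b=4, e=0)
            -> return 1
          -> return 4
        -> return 16
      -> return 64
    -> return 256
  -> return 1024
-> return 4096

Final answer: 4096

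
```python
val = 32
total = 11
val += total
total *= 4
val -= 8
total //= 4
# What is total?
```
Trace:
  val=32
  val=32, total=11
  val=43, total=11
  val=43, total=44
  val=35, total=44
  val=35, total=11

Final answer: 11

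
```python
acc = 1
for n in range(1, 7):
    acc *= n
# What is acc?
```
Trace:
  acc=1
  acc=1, n=1
  acc=2, n=2
  acc=6, n=3
  acc=24, n=4
  acc=120, n=5
  acc=720, n=6

Final answer: 720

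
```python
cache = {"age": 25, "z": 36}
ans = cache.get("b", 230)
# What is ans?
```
Trace:
  cache={'age': 25, 'z': 36}
  cache={'age': 25, 'z': 36}, ans=230

Final answer: 230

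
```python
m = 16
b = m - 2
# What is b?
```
Trace:
  m=16
  m=16, b=14

Final answer: 14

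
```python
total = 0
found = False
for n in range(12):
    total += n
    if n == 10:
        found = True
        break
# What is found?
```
Trace:
  total=0
  total=0, found=False
  total=0, found=False, n=0
  total=1, found=False, n=1
  total=3, found=False, n=2
  total=6, found=False, n=3
  total=10, found=False, n=4
  total=15, found=False, n=5
  total=21, found=False, n=6
  total=28, found=False, n=7
  total=36, found=False, n=8
  total=45, found=False, n=9
  total=55, found=True, n=10

Final answer: True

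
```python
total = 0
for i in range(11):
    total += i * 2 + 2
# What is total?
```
Trace:
  total=0
  total=2, i=0
  total=6, i=1
  total=12, i=2
  total=20, i=3
  total=30, i=4
  total=42, i=5
  total=56, i=6
  total=72, i=7
  total=90, i=8
  total=110, i=9
  total=132, i=10

Final answer: 132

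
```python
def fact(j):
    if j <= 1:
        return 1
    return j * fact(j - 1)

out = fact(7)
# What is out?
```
Call trace:
fact(j=7)
  fact(j=6)
    fact(j=5)
      fact(j=4)
        fact(j=3)
          fact(j=2)
            fact(j=1)
            -> return 1
          -> return 2
        -> return 6
      -> return 24
    -> return 120
  -> return 720
-> return 5040

Final answer: 5040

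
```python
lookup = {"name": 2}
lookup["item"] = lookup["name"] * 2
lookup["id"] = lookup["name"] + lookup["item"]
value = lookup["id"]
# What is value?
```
Trace:
  lookup={'name': 2}
  lookup={'name': 2, 'item': 4}
  lookup={'name': 2, 'item': 4, 'id': 6}
  lookup={'name': 2, 'item': 4, 'id': 6}, value=6

Final answer: 6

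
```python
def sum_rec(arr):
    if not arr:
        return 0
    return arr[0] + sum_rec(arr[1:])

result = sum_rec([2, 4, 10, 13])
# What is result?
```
Call trace:
sum_rec(arr=[2, 4, 10, 13])
  sum_rec(arr=[4, 10, 13])
    sum_rec(arr=[10, 13])
      sum_rec(arr=[13])
        sum_rec(arr=[])
        -> return 0
      -> return 13
    -> return 23
  -> return 27
-> return 29

Final answer: 29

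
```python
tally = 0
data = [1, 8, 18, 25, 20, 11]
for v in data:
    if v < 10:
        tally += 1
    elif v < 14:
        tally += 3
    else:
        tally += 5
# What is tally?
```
Trace:
  tally=0
  tally=1, v=1
  tally=2, v=8
  tally=7, v=18
  tally=12, v=25
  tally=17, v=20
  tally=20, v=11

Final answer: 20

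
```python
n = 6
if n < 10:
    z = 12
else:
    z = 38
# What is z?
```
Trace:
  n=6
  n=6, z=12

Final answer: 12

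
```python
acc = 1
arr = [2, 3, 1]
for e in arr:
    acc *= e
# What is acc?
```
Trace:
  acc=1
  acc=2, e=2
  acc=6, e=3
  acc=6, e=1

Final answer: 6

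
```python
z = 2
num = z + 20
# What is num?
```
Trace:
  z=2
  z=2, num=22

Final answer: 22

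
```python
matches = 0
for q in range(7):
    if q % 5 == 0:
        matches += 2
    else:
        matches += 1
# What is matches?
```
Trace:
  matches=0
  matches=2, q=0
  matches=3, q=1
  matches=4, q=2
  matches=5, q=3
  matches=6, q=4
  matches=8, q=5
  matches=9, q=6

Final answer: 9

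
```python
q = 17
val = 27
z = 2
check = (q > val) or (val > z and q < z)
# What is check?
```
Trace:
  q=17
  q=17, val=27
  q=17, val=27, z=2
  q=17, val=27, z=2, check=False

Final answer: False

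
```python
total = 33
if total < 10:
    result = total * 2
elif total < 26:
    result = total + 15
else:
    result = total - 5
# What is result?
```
Trace:
  total=33
  total=33, result=28

Final answer: 28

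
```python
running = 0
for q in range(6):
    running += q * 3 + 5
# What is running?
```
Trace:
  running=0
  running=5, q=0
  running=13, q=1
  running=24, q=2
  running=38, q=3
  running=55, q=4
  running=75, q=5

Final answer: 75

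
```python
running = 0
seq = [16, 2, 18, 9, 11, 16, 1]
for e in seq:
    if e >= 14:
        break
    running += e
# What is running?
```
Trace:
  running=0
  running=0, e=16

Final answer: 0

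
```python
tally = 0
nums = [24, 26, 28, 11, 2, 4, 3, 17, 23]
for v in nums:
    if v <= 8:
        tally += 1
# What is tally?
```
Trace:
  tally=0
  tally=0, v=24
  tally=0, v=26
  tally=0, v=28
  tally=0, v=11
  tally=1, v=2
  tally=2, v=4
  tally=3, v=3
  tally=3, v=17
  tally=3, v=23

Final answer: 3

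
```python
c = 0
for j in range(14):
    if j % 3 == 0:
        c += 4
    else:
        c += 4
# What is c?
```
Trace:
  c=0
  c=4, j=0
  c=8, j=1
  c=12, j=2
  c=16, j=3
  c=20, j=4
  c=24, j=5
  c=28, j=6
  c=32, j=7
  c=36, j=8
  c=40, j=9
  c=44, j=10
  c=48, j=11
  c=52, j=12
  c=56, j=13

Final answer: 56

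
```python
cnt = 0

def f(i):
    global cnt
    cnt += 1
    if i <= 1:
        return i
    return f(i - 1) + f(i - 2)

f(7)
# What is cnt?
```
Call trace (a repeated sub-call is expanded the first time; later identical calls just restate its return value):
f(i=7)
  f(i=6)
    f(i=5)
      f(i=4)
        f(i=3)
          f(i=2)
            f(i=1)
            -> return 1
            f(i=0)
            -> return 0
          -> return 1
          f(i=1)
          -> return 1
        -> return 2
        f(i=2) -> return 1  (same call as traced above)
      -> return 3
      f(i=3) -> return 2  (same call as traced above)
    -> return 5
    f(i=4) -> return 3  (same call as traced above)
  -> return 8
  f(i=5) -> return 5  (same call as traced above)
-> return 13

cnt is incremented once per call, so count the calls in each subtree. Let C(i) = number of calls made by f(i).
C(0) = C(1) = 1 (base case, no recursion); C(i) = 1 + C(i - 1) + C(i - 2) otherwise.
C(2) = 1 + C(1) + C(0) = 1 + 1 + 1 = 3
C(3) = 1 + C(2) + C(1) = 1 + 3 + 1 = 5
C(4) = 1 + C(3) + C(2) = 1 + 5 + 3 = 9
C(5) = 1 + C(4) + C(3) = 1 + 9 + 5 = 15
C(6) = 1 + C(5) + C(4) = 1 + 15 + 9 = 25
C(7) = 1 + C(6) + C(5) = 1 + 25 + 15 = 41
cnt = C(7) = 41

Final answer: 41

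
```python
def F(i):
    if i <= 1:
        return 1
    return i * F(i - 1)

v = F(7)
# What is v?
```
Call trace:
F(i=7)
  F(i=6)
    F(i=5)
      F(i=4)
        F(i=3)
          F(i=2)
            F(i=1)
            -> return 1
          -> return 2
        -> return 6
      -> return 24
    -> return 120
  -> return 720
-> return 5040

Final answer: 5040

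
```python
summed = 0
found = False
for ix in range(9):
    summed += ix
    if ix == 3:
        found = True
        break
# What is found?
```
Trace:
  summed=0
  summed=0, found=False
  summed=0, found=False, ix=0
  summed=1, found=False, ix=1
  summed=3, found=False, ix=2
  summed=6, found=True, ix=3

Final answer: True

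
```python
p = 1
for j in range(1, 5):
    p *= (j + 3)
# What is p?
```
Trace:
  p=1
  p=4, j=1
  p=20, j=2
  p=120, j=3
  p=840, j=4

Final answer: 840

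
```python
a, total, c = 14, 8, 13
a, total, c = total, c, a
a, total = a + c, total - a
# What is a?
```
Trace:
  a=14, total=8, c=13
  a=8, total=13, c=14
  a=22, total=5, c=14

Final answer: 22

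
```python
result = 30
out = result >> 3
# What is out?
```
Trace:
  result=30
  result=30, out=3

Final answer: 3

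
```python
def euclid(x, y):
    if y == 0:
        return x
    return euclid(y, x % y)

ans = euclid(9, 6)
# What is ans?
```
Call trace:
euclid(x=9, y=6)
  euclid(x=6, y=3)
    euclid(x=3, y=0)
    -> return 3
  -> return 3
-> return 3

Final answer: 3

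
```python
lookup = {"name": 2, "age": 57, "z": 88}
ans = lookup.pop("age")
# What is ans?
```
Trace:
  lookup={'name': 2, 'age': 57, 'z': 88}
  lookup={'name': 2, 'z': 88}, ans=57

Final answer: 57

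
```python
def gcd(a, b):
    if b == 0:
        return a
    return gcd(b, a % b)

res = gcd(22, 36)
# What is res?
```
Call trace:
gcd(a=22, b=36)
  gcd(a=36, b=22)
    gcd(a=22, b=14)
      gcd(a=14, b=8)
        gcd(a=8, b=6)
          gcd(a=6, b=2)
            gcd(a=2, b=0)
            -> return 2
          -> return 2
        -> return 2
      -> return 2
    -> return 2
  -> return 2
-> return 2

Final answer: 2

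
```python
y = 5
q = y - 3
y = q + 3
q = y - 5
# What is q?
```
Trace:
  y=5
  y=5, q=2
  y=5, q=2
  y=5, q=0

Final answer: 0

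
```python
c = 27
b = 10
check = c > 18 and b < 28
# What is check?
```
Trace:
  c=27
  c=27, b=10
  c=27, b=10, check=True

Final answer: True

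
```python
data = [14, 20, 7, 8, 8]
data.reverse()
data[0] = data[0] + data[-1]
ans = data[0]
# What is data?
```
Trace:
  data=[14, 20, 7, 8, 8]
  data=[8, 8, 7, 20, 14]
  data=[22, 8, 7, 20, 14]
  data=[22, 8, 7, 20, 14], ans=22

Final answer: [22, 8, 7, 20, 14]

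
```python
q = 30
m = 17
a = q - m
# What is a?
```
Trace:
  q=30
  q=30, m=17
  q=30, m=17, a=13

Final answer: 13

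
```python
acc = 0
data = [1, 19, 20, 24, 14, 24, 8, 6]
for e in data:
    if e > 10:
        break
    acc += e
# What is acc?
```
Trace:
  acc=0
  acc=1, e=1
  acc=1, e=19

Final answer: 1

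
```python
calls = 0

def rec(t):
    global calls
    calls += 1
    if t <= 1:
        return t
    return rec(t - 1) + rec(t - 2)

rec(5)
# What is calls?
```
Call trace (a repeated sub-call is expanded the first time; later identical calls just restate its return value):
rec(t=5)
  rec(t=4)
    rec(t=3)
      rec(t=2)
        rec(t=1)
        -> return 1
        rec(t=0)
        -> return 0
      -> return 1
      rec(t=1)
      -> return 1
    -> return 2
    rec(t=2) -> return 1  (same call as traced above)
  -> return 3
  rec(t=3) -> return 2  (same call as traced above)
-> return 5

calls is incremented once per call, so count the calls in each subtree. Let C(t) = number of calls made by rec(t).
C(0) = C(1) = 1 (base case, no recursion); C(t) = 1 + C(t - 1) + C(t - 2) otherwise.
C(2) = 1 + C(1) + C(0) = 1 + 1 + 1 = 3
C(3) = 1 + C(2) + C(1) = 1 + 3 + 1 = 5
C(4) = 1 + C(3) + C(2) = 1 + 5 + 3 = 9
C(5) = 1 + C(4) + C(3) = 1 + 9 + 5 = 15
calls = C(5) = 15

Final answer: 15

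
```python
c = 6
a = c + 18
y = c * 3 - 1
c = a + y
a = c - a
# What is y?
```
Trace:
  c=6
  c=6, a=24
  c=6, a=24, y=17
  c=41, a=24, y=17
  c=41, a=17, y=17

Final answer: 17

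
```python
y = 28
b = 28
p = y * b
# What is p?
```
Trace:
  y=28
  y=28, b=28
  y=28, b=28, p=784

Final answer: 784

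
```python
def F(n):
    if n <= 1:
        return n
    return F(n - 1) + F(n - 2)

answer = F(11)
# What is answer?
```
Call trace (a repeated sub-call is expanded the first time; later identical calls just restate its return value):
F(n=11)
  F(n=10)
    F(n=9)
      F(n=8)
        F(n=7)
          F(n=6)
            F(n=5)
              F(n=4)
                F(n=3)
                  F(n=2)
                    F(n=1)
                    -> return 1
                    F(n=0)
                    -> return 0
                  -> return 1
                  F(n=1)
                  -> return 1
                -> return 2
                F(n=2) -> return 1  (same call as traced above)
              -> return 3
              F(n=3) -> return 2  (same call as traced above)
            -> return 5
            F(n=4) -> return 3  (same call as traced above)
          -> return 8
          F(n=5) -> return 5  (same call as traced above)
        -> return 13
        F(n=6) -> return 8  (same call as traced above)
      -> return 21
      F(n=7) -> return 13  (same call as traced above)
    -> return 34
    F(n=8) -> return 21  (same call as traced above)
  -> return 55
  F(n=9) -> return 34  (same call as traced above)
-> return 89

Final answer: 89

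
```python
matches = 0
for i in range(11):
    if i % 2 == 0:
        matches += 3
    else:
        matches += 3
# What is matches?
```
Trace:
  matches=0
  matches=3, i=0
  matches=6, i=1
  matches=9, i=2
  matches=12, i=3
  matches=15, i=4
  matches=18, i=5
  matches=21, i=6
  matches=24, i=7
  matches=27, i=8
  matches=30, i=9
  matches=33, i=10

Final answer: 33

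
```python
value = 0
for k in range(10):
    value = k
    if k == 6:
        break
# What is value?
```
Trace:
  value=0
  value=0, k=0
  value=1, k=1
  value=2, k=2
  value=3, k=3
  value=4, k=4
  value=5, k=5
  value=6, k=6

Final answer: 6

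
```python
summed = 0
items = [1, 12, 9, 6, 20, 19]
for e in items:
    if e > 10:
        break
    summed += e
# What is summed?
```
Trace:
  summed=0
  summed=1, e=1
  summed=1, e=12

Final answer: 1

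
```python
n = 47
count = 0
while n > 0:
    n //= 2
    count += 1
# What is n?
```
Trace:
  n=47
  n=47, count=0
  n=23, count=1
  n=11, count=2
  n=5, count=3
  n=2, count=4
  n=1, count=5
  n=0, count=6

Final answer: 0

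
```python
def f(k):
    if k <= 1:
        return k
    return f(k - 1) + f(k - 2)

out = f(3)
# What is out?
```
Call trace:
f(k=3)
  f(k=2)
    f(k=1)
    -> return 1
    f(k=0)
    -> return 0
  -> return 1
  f(k=1)
  -> return 1
-> return 2

Final answer: 2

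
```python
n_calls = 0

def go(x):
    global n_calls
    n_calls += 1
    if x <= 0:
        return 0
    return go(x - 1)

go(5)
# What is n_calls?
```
Call trace:
go(x=5)
  go(x=4)
    go(x=3)
      go(x=2)
        go(x=1)
          go(x=0)
          -> return 0
        -> return 0
      -> return 0
    -> return 0
  -> return 0
-> return 0

n_calls is incremented once per call. go is entered once for each x = 5, 4, 3, 2, 1, 0 (the x <= 0 call returns without recursing), i.e. 5 + 1 calls.
n_calls = 6

Final answer: 6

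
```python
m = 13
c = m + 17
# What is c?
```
Trace:
  m=13
  m=13, c=30

Final answer: 30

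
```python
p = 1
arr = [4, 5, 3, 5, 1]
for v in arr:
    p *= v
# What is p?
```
Trace:
  p=1
  p=4, v=4
  p=20, v=5
  p=60, v=3
  p=300, v=5
  p=300, v=1

Final answer: 300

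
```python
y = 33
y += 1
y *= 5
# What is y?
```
Trace:
  y=33
  y=34
  y=170

Final answer: 170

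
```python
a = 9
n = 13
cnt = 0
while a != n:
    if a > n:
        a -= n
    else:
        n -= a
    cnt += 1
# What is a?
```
Trace:
  a=9
  a=9, n=13
  a=9, n=13, cnt=0
  a=9, n=4, cnt=1
  a=5, n=4, cnt=2
  a=1, n=4, cnt=3
  a=1, n=3, cnt=4
  a=1, n=2, cnt=5
  a=1, n=1, cnt=6

Final answer: 1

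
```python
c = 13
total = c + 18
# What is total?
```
Trace:
  c=13
  c=13, total=31

Final answer: 31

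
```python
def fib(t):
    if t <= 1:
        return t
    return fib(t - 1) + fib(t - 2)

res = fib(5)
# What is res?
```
Call trace (a repeated sub-call is expanded the first time; later identical calls just restate its return value):
fib(t=5)
  fib(t=4)
    fib(t=3)
      fib(t=2)
        fib(t=1)
        -> return 1
        fib(t=0)
        -> return 0
      -> return 1
      fib(t=1)
      -> return 1
    -> return 2
    fib(t=2) -> return 1  (same call as traced above)
  -> return 3
  fib(t=3) -> return 2  (same call as traced above)
-> return 5

Final answer: 5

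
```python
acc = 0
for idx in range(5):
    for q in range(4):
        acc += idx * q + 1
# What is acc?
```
Trace:
  acc=0
  acc=1, idx=0, q=0
  acc=2, idx=0, q=1
  acc=3, idx=0, q=2
  acc=4, idx=0, q=3
  acc=5, idx=1, q=0
  acc=7, idx=1, q=1
  acc=10, idx=1, q=2
  acc=14, idx=1, q=3
  acc=15, idx=2, q=0
  acc=18, idx=2, q=1
  acc=23, idx=2, q=2
  acc=30, idx=2, q=3
  acc=31, idx=3, q=0
  acc=35, idx=3, q=1
  acc=42, idx=3, q=2
  acc=52, idx=3, q=3
  acc=53, idx=4, q=0
  acc=58, idx=4, q=1
  acc=67, idx=4, q=2
  acc=80, idx=4, q=3

Final answer: 80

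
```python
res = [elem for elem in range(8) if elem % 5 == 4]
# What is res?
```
Trace:
  elem=0
  elem=1
  elem=2
  elem=3
  elem=4
  elem=5
  elem=6
  elem=7
  res=[4]

Final answer: [4]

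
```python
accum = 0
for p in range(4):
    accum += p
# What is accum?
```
Trace:
  accum=0
  accum=0, p=0
  accum=1, p=1
  accum=3, p=2
  accum=6, p=3

Final answer: 6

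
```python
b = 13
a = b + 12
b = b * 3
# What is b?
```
Trace:
  b=13
  b=13, a=25
  b=39, a=25

Final answer: 39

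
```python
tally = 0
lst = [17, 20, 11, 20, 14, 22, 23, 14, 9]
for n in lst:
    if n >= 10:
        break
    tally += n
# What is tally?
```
Trace:
  tally=0
  tally=0, n=17

Final answer: 0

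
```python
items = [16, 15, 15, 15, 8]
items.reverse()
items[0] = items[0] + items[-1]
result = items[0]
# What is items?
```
Trace:
  items=[16, 15, 15, 15, 8]
  items=[8, 15, 15, 15, 16]
  items=[24, 15, 15, 15, 16]
  items=[24, 15, 15, 15, 16], result=24

Final answer: [24, 15, 15, 15, 16]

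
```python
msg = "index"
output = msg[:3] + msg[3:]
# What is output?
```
Trace:
  msg='index'
  msg='index', output='index'

Final answer: 'index'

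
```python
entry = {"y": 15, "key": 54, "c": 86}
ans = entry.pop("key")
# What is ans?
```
Trace:
  entry={'y': 15, 'key': 54, 'c': 86}
  entry={'y': 15, 'c': 86}, ans=54

Final answer: 54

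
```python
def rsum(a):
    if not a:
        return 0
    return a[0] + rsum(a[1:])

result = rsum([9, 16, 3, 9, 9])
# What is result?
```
Call trace:
rsum(a=[9, 16, 3, 9, 9])
  rsum(a=[16, 3, 9, 9])
    rsum(a=[3, 9, 9])
      rsum(a=[9, 9])
        rsum(a=[9])
          rsum(a=[])
          -> return 0
        -> return 9
      -> return 18
    -> return 21
  -> return 37
-> return 46

Final answer: 46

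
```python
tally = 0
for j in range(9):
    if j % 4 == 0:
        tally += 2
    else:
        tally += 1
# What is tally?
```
Trace:
  tally=0
  tally=2, j=0
  tally=3, j=1
  tally=4, j=2
  tally=5, j=3
  tally=7, j=4
  tally=8, j=5
  tally=9, j=6
  tally=10, j=7
  tally=12, j=8

Final answer: 12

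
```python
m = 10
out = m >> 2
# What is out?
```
Trace:
  m=10
  m=10, out=2

Final answer: 2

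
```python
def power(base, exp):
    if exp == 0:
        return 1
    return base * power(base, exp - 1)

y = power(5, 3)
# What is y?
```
Call trace:
power(base=5, exp=3)
  power(base=5, exp=2)
    power(base=5, exp=1)
      power(base=5, exp=0)
      -> return 1
    -> return 5
  -> return 25
-> return 125

Final answer: 125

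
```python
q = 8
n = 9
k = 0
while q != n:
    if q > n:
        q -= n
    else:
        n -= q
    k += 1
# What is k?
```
Trace:
  q=8
  q=8, n=9
  q=8, n=9, k=0
  q=8, n=1, k=1
  q=7, n=1, k=2
  q=6, n=1, k=3
  q=5, n=1, k=4
  q=4, n=1, k=5
  q=3, n=1, k=6
  q=2, n=1, k=7
  q=1, n=1, k=8

Final answer: 8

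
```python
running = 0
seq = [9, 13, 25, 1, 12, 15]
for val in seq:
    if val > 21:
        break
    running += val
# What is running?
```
Trace:
  running=0
  running=9, val=9
  running=22, val=13
  running=22, val=25

Final answer: 22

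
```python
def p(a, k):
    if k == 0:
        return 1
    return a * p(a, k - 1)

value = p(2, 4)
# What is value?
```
Call trace:
p(a=2, k=4)
  p(a=2, k=3)
    p(a=2, k=2)
      p(a=2, k=1)
        p(a=2, k=0)
        -> return 1
      -> return 2
    -> return 4
  -> return 8
-> return 16

Final answer: 16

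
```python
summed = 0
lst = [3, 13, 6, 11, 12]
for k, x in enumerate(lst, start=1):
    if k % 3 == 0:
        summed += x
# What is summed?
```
Trace:
  summed=0
  summed=0, k=1, x=3
  summed=0, k=2, x=13
  summed=6, k=3, x=6
  summed=6, k=4, x=11
  summed=6, k=5, x=12

Final answer: 6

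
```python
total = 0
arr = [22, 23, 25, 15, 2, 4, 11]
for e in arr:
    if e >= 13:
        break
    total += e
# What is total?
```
Trace:
  total=0
  total=0, e=22

Final answer: 0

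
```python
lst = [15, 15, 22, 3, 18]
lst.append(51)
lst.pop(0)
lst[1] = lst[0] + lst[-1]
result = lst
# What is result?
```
Trace:
  lst=[15, 15, 22, 3, 18]
  lst=[15, 15, 22, 3, 18, 51]
  lst=[15, 22, 3, 18, 51]
  lst=[15, 66, 3, 18, 51]
  lst=[15, 66, 3, 18, 51], result=[15, 66, 3, 18, 51]

Final answer: [15, 66, 3, 18, 51]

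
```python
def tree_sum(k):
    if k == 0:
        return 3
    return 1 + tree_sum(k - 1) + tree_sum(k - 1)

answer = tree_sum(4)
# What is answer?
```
Call trace (a repeated sub-call is expanded the first time; later identical calls just restate its return value):
tree_sum(k=4)
  tree_sum(k=3)
    tree_sum(k=2)
      tree_sum(k=1)
        tree_sum(k=0)
        -> return 3
        tree_sum(k=0)
        -> return 3
      -> return 7
      tree_sum(k=1) -> return 7  (same call as traced above)
    -> return 15
    tree_sum(k=2) -> return 15  (same call as traced above)
  -> return 31
  tree_sum(k=3) -> return 31  (same call as traced above)
-> return 63

Final answer: 63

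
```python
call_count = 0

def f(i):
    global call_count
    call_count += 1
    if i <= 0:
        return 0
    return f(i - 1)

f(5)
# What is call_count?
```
Call trace:
f(i=5)
  f(i=4)
    f(i=3)
      f(i=2)
        f(i=1)
          f(i=0)
          -> return 0
        -> return 0
      -> return 0
    -> return 0
  -> return 0
-> return 0

call_count is incremented once per call. f is entered once for each i = 5, 4, 3, 2, 1, 0 (the i <= 0 call returns without recursing), i.e. 5 + 1 calls.
call_count = 6

Final answer: 6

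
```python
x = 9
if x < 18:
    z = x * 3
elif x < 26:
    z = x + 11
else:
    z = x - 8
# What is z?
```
Trace:
  x=9
  x=9, z=27

Final answer: 27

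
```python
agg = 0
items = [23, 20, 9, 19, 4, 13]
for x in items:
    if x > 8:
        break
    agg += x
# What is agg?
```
Trace:
  agg=0
  agg=0, x=23

Final answer: 0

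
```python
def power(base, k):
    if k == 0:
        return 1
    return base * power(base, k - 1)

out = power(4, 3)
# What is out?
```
Call trace:
power(base=4, k=3)
  power(base=4, k=2)
    power(base=4, k=1)
      power(base=4, k=0)
      -> return 1
    -> return 4
  -> return 16
-> return 64

Final answer: 64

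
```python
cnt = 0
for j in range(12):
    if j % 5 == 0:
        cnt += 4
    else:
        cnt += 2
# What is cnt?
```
Trace:
  cnt=0
  cnt=4, j=0
  cnt=6, j=1
  cnt=8, j=2
  cnt=10, j=3
  cnt=12, j=4
  cnt=16, j=5
  cnt=18, j=6
  cnt=20, j=7
  cnt=22, j=8
  cnt=24, j=9
  cnt=28, j=10
  cnt=30, j=11

Final answer: 30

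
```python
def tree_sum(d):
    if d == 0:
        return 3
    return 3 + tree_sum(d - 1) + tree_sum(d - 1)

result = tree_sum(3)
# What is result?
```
Call trace (a repeated sub-call is expanded the first time; later identical calls just restate its return value):
tree_sum(d=3)
  tree_sum(d=2)
    tree_sum(d=1)
      tree_sum(d=0)
      -> return 3
      tree_sum(d=0)
      -> return 3
    -> return 9
    tree_sum(d=1) -> return 9  (same call as traced above)
  -> return 21
  tree_sum(d=2) -> return 21  (same call as traced above)
-> return 45

Final answer: 45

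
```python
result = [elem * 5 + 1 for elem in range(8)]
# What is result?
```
Trace:
  elem=0
  elem=1
  elem=2
  elem=3
  elem=4
  elem=5
  elem=6
  elem=7
  result=[1, 6, 11, 16, 21, 26, 31, 36]

Final answer: [1, 6, 11, 16, 21, 26, 31, 36]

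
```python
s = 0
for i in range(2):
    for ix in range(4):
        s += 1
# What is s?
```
Trace:
  s=0
  s=1, i=0, ix=0
  s=2, i=0, ix=1
  s=3, i=0, ix=2
  s=4, i=0, ix=3
  s=5, i=1, ix=0
  s=6, i=1, ix=1
  s=7, i=1, ix=2
  s=8, i=1, ix=3

Final answer: 8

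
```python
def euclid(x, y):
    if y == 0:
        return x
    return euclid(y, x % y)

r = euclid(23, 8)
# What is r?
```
Call trace:
euclid(x=23, y=8)
  euclid(x=8, y=7)
    euclid(x=7, y=1)
      euclid(x=1, y=0)
      -> return 1
    -> return 1
  -> return 1
-> return 1

Final answer: 1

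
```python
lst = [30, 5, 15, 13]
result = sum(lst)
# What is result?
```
Trace:
  lst=[30, 5, 15, 13]
  lst=[30, 5, 15, 13], result=63

Final answer: 63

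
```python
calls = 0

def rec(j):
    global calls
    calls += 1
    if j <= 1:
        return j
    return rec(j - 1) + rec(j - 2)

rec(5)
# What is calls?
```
Call trace (a repeated sub-call is expanded the first time; later identical calls just restate its return value):
rec(j=5)
  rec(j=4)
    rec(j=3)
      rec(j=2)
        rec(j=1)
        -> return 1
        rec(j=0)
        -> return 0
      -> return 1
      rec(j=1)
      -> return 1
    -> return 2
    rec(j=2) -> return 1  (same call as traced above)
  -> return 3
  rec(j=3) -> return 2  (same call as traced above)
-> return 5

calls is incremented once per call, so count the calls in each subtree. Let C(j) = number of calls made by rec(j).
C(0) = C(1) = 1 (base case, no recursion); C(j) = 1 + C(j - 1) + C(j - 2) otherwise.
C(2) = 1 + C(1) + C(0) = 1 + 1 + 1 = 3
C(3) = 1 + C(2) + C(1) = 1 + 3 + 1 = 5
C(4) = 1 + C(3) + C(2) = 1 + 5 + 3 = 9
C(5) = 1 + C(4) + C(3) = 1 + 9 + 5 = 15
calls = C(5) = 15

Final answer: 15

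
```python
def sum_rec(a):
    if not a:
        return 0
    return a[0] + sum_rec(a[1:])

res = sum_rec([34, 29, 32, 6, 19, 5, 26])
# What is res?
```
Call trace:
sum_rec(a=[34, 29, 32, 6, 19, 5, 26])
  sum_rec(a=[29, 32, 6, 19, 5, 26])
    sum_rec(a=[32, 6, 19, 5, 26])
      sum_rec(a=[6, 19, 5, 26])
        sum_rec(a=[19, 5, 26])
          sum_rec(a=[5, 26])
            sum_rec(a=[26])
              sum_rec(a=[])
              -> return 0
            -> return 26
          -> return 31
        -> return 50
      -> return 56
    -> return 88
  -> return 117
-> return 151

Final answer: 151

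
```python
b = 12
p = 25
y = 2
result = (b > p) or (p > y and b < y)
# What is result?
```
Trace:
  b=12
  b=12, p=25
  b=12, p=25, y=2
  b=12, p=25, y=2, result=False

Final answer: False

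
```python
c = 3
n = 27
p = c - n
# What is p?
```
Trace:
  c=3
  c=3, n=27
  c=3, n=27, p=-24

Final answer: -24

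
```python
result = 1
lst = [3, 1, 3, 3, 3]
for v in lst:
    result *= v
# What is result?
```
Trace:
  result=1
  result=3, v=3
  result=3, v=1
  result=9, v=3
  result=27, v=3
  result=81, v=3

Final answer: 81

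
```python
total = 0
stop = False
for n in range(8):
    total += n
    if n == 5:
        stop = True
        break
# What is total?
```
Trace:
  total=0
  total=0, stop=False
  total=0, stop=False, n=0
  total=1, stop=False, n=1
  total=3, stop=False, n=2
  total=6, stop=False, n=3
  total=10, stop=False, n=4
  total=15, stop=True, n=5

Final answer: 15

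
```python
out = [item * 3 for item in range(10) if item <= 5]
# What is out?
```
Trace:
  item=0
  item=1
  item=2
  item=3
  item=4
  item=5
  item=6
  item=7
  item=8
  item=9
  out=[0, 3, 6, 9, 12, 15]

Final answer: [0, 3, 6, 9, 12, 15]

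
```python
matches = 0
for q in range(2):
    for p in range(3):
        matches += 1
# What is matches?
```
Trace:
  matches=0
  matches=1, q=0, p=0
  matches=2, q=0, p=1
  matches=3, q=0, p=2
  matches=4, q=1, p=0
  matches=5, q=1, p=1
  matches=6, q=1, p=2

Final answer: 6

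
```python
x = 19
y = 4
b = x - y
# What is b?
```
Trace:
  x=19
  x=19, y=4
  x=19, y=4, b=15

Final answer: 15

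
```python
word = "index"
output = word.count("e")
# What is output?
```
Trace:
  word='index'
  word='index', output=1

Final answer: 1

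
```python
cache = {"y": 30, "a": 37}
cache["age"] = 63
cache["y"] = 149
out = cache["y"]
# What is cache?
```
Trace:
  cache={'y': 30, 'a': 37}
  cache={'y': 30, 'a': 37, 'age': 63}
  cache={'y': 149, 'a': 37, 'age': 63}
  cache={'y': 149, 'a': 37, 'age': 63}, out=149

Final answer: {'y': 149, 'a': 37, 'age': 63}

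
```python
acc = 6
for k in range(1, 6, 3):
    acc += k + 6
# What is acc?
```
Trace:
  acc=6
  acc=13, k=1
  acc=23, k=4

Final answer: 23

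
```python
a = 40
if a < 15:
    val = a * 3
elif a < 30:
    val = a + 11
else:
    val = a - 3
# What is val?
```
Trace:
  a=40
  a=40, val=37

Final answer: 37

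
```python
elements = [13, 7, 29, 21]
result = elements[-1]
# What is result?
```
Trace:
  elements=[13, 7, 29, 21]
  elements=[13, 7, 29, 21], result=21

Final answer: 21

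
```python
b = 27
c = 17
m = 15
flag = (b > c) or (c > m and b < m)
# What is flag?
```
Trace:
  b=27
  b=27, c=17
  b=27, c=17, m=15
  b=27, c=17, m=15, flag=True

Final answer: True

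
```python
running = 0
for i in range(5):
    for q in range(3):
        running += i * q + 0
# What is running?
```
Trace:
  running=0
  running=0, i=0, q=0
  running=0, i=0, q=1
  running=0, i=0, q=2
  running=0, i=1, q=0
  running=1, i=1, q=1
  running=3, i=1, q=2
  running=3, i=2, q=0
  running=5, i=2, q=1
  running=9, i=2, q=2
  running=9, i=3, q=0
  running=12, i=3, q=1
  running=18, i=3, q=2
  running=18, i=4, q=0
  running=22, i=4, q=1
  running=30, i=4, q=2

Final answer: 30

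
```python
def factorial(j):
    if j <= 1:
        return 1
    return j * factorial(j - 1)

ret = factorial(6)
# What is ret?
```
Call trace:
factorial(j=6)
  factorial(j=5)
    factorial(j=4)
      factorial(j=3)
        factorial(j=2)
          factorial(j=1)
          -> return 1
        -> return 2
      -> return 6
    -> return 24
  -> return 120
-> return 720

Final answer: 720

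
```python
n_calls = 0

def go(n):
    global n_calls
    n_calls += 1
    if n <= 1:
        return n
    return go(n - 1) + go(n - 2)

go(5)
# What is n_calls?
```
Call trace (a repeated sub-call is expanded the first time; later identical calls just restate its return value):
go(n=5)
  go(n=4)
    go(n=3)
      go(n=2)
        go(n=1)
        -> return 1
        go(n=0)
        -> return 0
      -> return 1
      go(n=1)
      -> return 1
    -> return 2
    go(n=2) -> return 1  (same call as traced above)
  -> return 3
  go(n=3) -> return 2  (same call as traced above)
-> return 5

n_calls is incremented once per call, so count the calls in each subtree. Let C(n) = number of calls made by go(n).
C(0) = C(1) = 1 (base case, no recursion); C(n) = 1 + C(n - 1) + C(n - 2) otherwise.
C(2) = 1 + C(1) + C(0) = 1 + 1 + 1 = 3
C(3) = 1 + C(2) + C(1) = 1 + 3 + 1 = 5
C(4) = 1 + C(3) + C(2) = 1 + 5 + 3 = 9
C(5) = 1 + C(4) + C(3) = 1 + 9 + 5 = 15
n_calls = C(5) = 15

Final answer: 15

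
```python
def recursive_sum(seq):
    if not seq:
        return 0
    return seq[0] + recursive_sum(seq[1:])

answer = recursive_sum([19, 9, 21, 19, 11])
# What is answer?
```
Call trace:
recursive_sum(seq=[19, 9, 21, 19, 11])
  recursive_sum(seq=[9, 21, 19, 11])
    recursive_sum(seq=[21, 19, 11])
      recursive_sum(seq=[19, 11])
        recursive_sum(seq=[11])
          recursive_sum(seq=[])
          -> return 0
        -> return 11
      -> return 30
    -> return 51
  -> return 60
-> return 79

Final answer: 79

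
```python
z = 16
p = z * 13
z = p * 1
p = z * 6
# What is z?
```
Trace:
  z=16
  z=16, p=208
  z=208, p=208
  z=208, p=1248

Final answer: 208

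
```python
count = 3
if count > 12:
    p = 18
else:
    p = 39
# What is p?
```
Trace:
  count=3
  count=3, p=39

Final answer: 39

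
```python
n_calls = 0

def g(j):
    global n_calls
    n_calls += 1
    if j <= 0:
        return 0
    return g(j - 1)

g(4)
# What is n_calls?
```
Call trace:
g(j=4)
  g(j=3)
    g(j=2)
      g(j=1)
        g(j=0)
        -> return 0
      -> return 0
    -> return 0
  -> return 0
-> return 0

n_calls is incremented once per call. g is entered once for each j = 4, 3, 2, 1, 0 (the j <= 0 call returns without recursing), i.e. 4 + 1 calls.
n_calls = 5

Final answer: 5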